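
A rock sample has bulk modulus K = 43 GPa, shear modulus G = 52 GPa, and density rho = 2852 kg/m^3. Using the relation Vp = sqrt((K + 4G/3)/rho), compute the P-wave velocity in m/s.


First compute the effective modulus:
K + 4G/3 = 43e9 + 4*52e9/3 = 112333333333.33 Pa
Then divide by density:
112333333333.33 / 2852 = 39387564.2824 Pa/(kg/m^3)
Take the square root:
Vp = sqrt(39387564.2824) = 6275.95 m/s

6275.95


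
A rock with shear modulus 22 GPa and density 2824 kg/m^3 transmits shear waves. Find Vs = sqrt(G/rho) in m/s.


Convert G to Pa: G = 22e9 Pa
Compute G/rho = 22e9 / 2824 = 7790368.272
Vs = sqrt(7790368.272) = 2791.12 m/s

2791.12


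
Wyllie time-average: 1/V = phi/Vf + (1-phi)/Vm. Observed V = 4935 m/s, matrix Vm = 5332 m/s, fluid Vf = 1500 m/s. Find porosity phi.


1/V - 1/Vm = 1/4935 - 1/5332 = 1.509e-05
1/Vf - 1/Vm = 1/1500 - 1/5332 = 0.00047912
phi = 1.509e-05 / 0.00047912 = 0.0315

0.0315


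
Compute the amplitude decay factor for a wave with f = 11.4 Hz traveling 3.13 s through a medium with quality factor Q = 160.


pi*f*t/Q = pi*11.4*3.13/160 = 0.700614
A/A0 = exp(-0.700614) = 0.49628

0.49628


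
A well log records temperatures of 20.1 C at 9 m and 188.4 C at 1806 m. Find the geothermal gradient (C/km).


dT = 188.4 - 20.1 = 168.3 C
dz = 1806 - 9 = 1797 m
gradient = dT/dz * 1000 = 168.3/1797 * 1000 = 93.6561 C/km

93.6561


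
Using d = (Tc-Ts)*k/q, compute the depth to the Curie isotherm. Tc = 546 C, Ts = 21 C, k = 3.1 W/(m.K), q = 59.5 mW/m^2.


T_Curie - T_surf = 546 - 21 = 525 C
Convert q to W/m^2: 59.5 mW/m^2 = 0.0595 W/m^2
d = 525 * 3.1 / 0.0595 = 27352.94 m

27352.94


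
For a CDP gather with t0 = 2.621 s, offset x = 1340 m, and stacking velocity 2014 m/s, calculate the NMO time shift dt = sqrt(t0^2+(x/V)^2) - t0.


x/Vnmo = 1340/2014 = 0.665343
(x/Vnmo)^2 = 0.442681
t0^2 = 6.869641
sqrt(6.869641 + 0.442681) = 2.704131
dt = 2.704131 - 2.621 = 0.083131

0.083131


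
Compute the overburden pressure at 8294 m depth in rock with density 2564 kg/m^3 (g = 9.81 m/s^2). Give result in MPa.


P = rho * g * z / 1e6
= 2564 * 9.81 * 8294 / 1e6
= 208617654.96 / 1e6
= 208.6177 MPa

208.6177


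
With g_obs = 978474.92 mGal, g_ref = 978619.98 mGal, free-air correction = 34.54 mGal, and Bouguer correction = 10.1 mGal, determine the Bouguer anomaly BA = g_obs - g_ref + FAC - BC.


BA = g_obs - g_ref + FAC - BC
= 978474.92 - 978619.98 + 34.54 - 10.1
= -120.62 mGal

-120.62


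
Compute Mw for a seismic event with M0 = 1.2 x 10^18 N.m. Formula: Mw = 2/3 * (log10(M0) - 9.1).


log10(M0) = log10(1.2 x 10^18) = 18.0792
Mw = 2/3 * (18.0792 - 9.1)
= 2/3 * 8.9792
= 5.99

5.99


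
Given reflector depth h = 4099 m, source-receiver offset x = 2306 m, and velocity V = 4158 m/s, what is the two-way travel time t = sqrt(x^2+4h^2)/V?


x^2 + 4h^2 = 2306^2 + 4*4099^2 = 5317636 + 67207204 = 72524840
sqrt(72524840) = 8516.1517
t = 8516.1517 / 4158 = 2.0481 s

2.0481


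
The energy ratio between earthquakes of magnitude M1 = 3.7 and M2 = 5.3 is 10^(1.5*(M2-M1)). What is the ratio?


M2 - M1 = 5.3 - 3.7 = 1.6
1.5 * 1.6 = 2.4
ratio = 10^2.4 = 251.19

251.19


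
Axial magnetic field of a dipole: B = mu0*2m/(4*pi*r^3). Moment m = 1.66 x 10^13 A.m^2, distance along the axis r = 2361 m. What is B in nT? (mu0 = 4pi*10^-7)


m = 1.66 x 10^13 = 16600000000000 A.m^2
2m = 33200000000000 A.m^2
r^3 = 2361^3 = 13160971881
B = (4pi*10^-7) * 33200000000000 / (4*pi * 13160971881) * 1e9
= 41720350.439672 / 165385650301.81 * 1e9
= 252261.0055 nT

252261.0055


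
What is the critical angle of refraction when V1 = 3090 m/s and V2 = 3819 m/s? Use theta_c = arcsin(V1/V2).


V1/V2 = 3090/3819 = 0.809112
theta_c = arcsin(0.809112) = 54.0093 degrees

54.0093


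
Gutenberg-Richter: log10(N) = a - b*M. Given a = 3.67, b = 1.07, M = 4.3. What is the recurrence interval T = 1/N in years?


log10(N) = 3.67 - 1.07*4.3 = -0.931
N = 10^-0.931 = 0.11722
T = 1/N = 1/0.11722 = 8.531 years

8.531


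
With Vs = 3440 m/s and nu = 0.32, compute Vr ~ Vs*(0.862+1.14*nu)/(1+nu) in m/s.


Numerator factor = 0.862 + 1.14*0.32 = 1.2268
Denominator = 1 + 0.32 = 1.32
Vr = 3440 * 1.2268 / 1.32 = 3197.12 m/s

3197.12


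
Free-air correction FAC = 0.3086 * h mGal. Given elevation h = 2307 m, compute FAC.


FAC = 0.3086 * h
= 0.3086 * 2307
= 711.9402 mGal

711.9402


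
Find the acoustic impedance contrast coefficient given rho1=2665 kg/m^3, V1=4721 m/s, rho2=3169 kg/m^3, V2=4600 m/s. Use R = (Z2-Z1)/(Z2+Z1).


Z1 = 2665 * 4721 = 12581465
Z2 = 3169 * 4600 = 14577400
R = (14577400 - 12581465) / (14577400 + 12581465) = 1995935 / 27158865 = 0.0735

0.0735


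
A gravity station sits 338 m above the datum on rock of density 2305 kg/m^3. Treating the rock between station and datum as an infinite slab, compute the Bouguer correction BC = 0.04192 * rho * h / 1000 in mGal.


BC = 0.04192 * rho * h / 1000
= 0.04192 * 2305 * 338 / 1000
= 32.6595 mGal

32.6595


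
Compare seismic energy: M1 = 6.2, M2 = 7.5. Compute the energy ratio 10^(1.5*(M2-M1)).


M2 - M1 = 7.5 - 6.2 = 1.3
1.5 * 1.3 = 1.95
ratio = 10^1.95 = 89.13

89.13


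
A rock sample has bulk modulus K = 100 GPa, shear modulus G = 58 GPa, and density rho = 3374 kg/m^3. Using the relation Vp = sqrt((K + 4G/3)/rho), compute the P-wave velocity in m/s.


First compute the effective modulus:
K + 4G/3 = 100e9 + 4*58e9/3 = 177333333333.33 Pa
Then divide by density:
177333333333.33 / 3374 = 52558782.8492 Pa/(kg/m^3)
Take the square root:
Vp = sqrt(52558782.8492) = 7249.74 m/s

7249.74


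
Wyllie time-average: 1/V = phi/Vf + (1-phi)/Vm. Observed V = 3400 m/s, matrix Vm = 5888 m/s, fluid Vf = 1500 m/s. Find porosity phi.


1/V - 1/Vm = 1/3400 - 1/5888 = 0.00012428
1/Vf - 1/Vm = 1/1500 - 1/5888 = 0.00049683
phi = 0.00012428 / 0.00049683 = 0.2501

0.2501


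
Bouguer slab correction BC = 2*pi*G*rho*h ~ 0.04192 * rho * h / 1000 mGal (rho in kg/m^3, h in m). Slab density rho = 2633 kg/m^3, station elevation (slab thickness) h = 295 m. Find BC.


BC = 0.04192 * rho * h / 1000
= 0.04192 * 2633 * 295 / 1000
= 32.5607 mGal

32.5607


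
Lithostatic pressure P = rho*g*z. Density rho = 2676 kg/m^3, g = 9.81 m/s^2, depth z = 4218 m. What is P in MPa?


P = rho * g * z / 1e6
= 2676 * 9.81 * 4218 / 1e6
= 110729080.08 / 1e6
= 110.7291 MPa

110.7291


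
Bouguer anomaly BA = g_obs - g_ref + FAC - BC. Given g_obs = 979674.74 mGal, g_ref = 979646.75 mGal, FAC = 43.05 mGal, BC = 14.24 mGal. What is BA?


BA = g_obs - g_ref + FAC - BC
= 979674.74 - 979646.75 + 43.05 - 14.24
= 56.8 mGal

56.8


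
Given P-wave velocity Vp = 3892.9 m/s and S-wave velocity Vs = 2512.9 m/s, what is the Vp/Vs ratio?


Vp/Vs = 3892.9 / 2512.9
= 1.5492

1.5492


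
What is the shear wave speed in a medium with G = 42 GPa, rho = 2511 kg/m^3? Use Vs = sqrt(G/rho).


Convert G to Pa: G = 42e9 Pa
Compute G/rho = 42e9 / 2511 = 16726403.8232
Vs = sqrt(16726403.8232) = 4089.79 m/s

4089.79


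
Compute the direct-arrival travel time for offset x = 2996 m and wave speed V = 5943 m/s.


t = x / V
= 2996 / 5943
= 0.5041 s

0.5041


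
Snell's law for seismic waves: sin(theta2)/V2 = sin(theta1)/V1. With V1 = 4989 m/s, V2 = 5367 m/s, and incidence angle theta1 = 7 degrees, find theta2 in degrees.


sin(theta1) = sin(7 deg) = 0.121869
sin(theta2) = V2/V1 * sin(theta1) = 5367/4989 * 0.121869 = 0.131103
theta2 = arcsin(0.131103) = 7.5333 degrees

7.5333


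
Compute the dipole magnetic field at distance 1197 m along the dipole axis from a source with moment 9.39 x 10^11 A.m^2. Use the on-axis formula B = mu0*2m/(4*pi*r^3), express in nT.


m = 9.39 x 10^11 = 939000000000 A.m^2
2m = 1878000000000 A.m^2
r^3 = 1197^3 = 1715072373
B = (4pi*10^-7) * 1878000000000 / (4*pi * 1715072373) * 1e9
= 2359964.401377 / 21552235069.57 * 1e9
= 109499.7523 nT

109499.7523


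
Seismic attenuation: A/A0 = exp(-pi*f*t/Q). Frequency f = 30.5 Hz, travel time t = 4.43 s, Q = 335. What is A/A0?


pi*f*t/Q = pi*30.5*4.43/335 = 1.267093
A/A0 = exp(-1.267093) = 0.281649

0.281649


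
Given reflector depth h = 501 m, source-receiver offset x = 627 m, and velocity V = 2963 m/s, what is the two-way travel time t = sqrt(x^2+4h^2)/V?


x^2 + 4h^2 = 627^2 + 4*501^2 = 393129 + 1004004 = 1397133
sqrt(1397133) = 1182.0038
t = 1182.0038 / 2963 = 0.3989 s

0.3989


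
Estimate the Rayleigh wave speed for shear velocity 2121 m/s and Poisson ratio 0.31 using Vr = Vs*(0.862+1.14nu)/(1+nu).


Numerator factor = 0.862 + 1.14*0.31 = 1.2154
Denominator = 1 + 0.31 = 1.31
Vr = 2121 * 1.2154 / 1.31 = 1967.83 m/s

1967.83


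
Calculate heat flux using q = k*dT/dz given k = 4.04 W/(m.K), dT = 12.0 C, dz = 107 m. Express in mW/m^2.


q = k * dT / dz * 1000
= 4.04 * 12.0 / 107 * 1000
= 0.453084 * 1000
= 453.0841 mW/m^2

453.0841


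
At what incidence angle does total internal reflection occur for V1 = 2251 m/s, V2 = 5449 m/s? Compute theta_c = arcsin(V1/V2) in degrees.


V1/V2 = 2251/5449 = 0.413103
theta_c = arcsin(0.413103) = 24.3999 degrees

24.3999


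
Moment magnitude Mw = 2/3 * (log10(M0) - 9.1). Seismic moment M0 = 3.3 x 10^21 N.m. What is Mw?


log10(M0) = log10(3.3 x 10^21) = 21.5185
Mw = 2/3 * (21.5185 - 9.1)
= 2/3 * 12.4185
= 8.28

8.28


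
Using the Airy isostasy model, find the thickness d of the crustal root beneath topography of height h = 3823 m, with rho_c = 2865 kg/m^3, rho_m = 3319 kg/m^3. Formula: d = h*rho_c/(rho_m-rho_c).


rho_m - rho_c = 3319 - 2865 = 454
d = 3823 * 2865 / 454
= 10952895 / 454
= 24125.32 m

24125.32


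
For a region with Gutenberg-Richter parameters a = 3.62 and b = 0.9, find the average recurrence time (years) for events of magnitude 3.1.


log10(N) = 3.62 - 0.9*3.1 = 0.83
N = 10^0.83 = 6.76083
T = 1/N = 1/6.76083 = 0.1479 years

0.1479


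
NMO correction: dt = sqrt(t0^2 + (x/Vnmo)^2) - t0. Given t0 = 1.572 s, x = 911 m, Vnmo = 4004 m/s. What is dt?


x/Vnmo = 911/4004 = 0.227522
(x/Vnmo)^2 = 0.051766
t0^2 = 2.471184
sqrt(2.471184 + 0.051766) = 1.58838
dt = 1.58838 - 1.572 = 0.01638

0.01638


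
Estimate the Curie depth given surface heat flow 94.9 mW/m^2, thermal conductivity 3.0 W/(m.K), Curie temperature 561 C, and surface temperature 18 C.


T_Curie - T_surf = 561 - 18 = 543 C
Convert q to W/m^2: 94.9 mW/m^2 = 0.0949 W/m^2
d = 543 * 3.0 / 0.0949 = 17165.44 m

17165.44


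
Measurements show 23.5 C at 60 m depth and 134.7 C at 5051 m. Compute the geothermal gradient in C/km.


dT = 134.7 - 23.5 = 111.2 C
dz = 5051 - 60 = 4991 m
gradient = dT/dz * 1000 = 111.2/4991 * 1000 = 22.2801 C/km

22.2801


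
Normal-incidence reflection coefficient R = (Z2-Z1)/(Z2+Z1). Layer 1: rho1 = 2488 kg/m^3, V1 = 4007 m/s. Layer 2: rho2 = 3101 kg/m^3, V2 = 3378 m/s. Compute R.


Z1 = 2488 * 4007 = 9969416
Z2 = 3101 * 3378 = 10475178
R = (10475178 - 9969416) / (10475178 + 9969416) = 505762 / 20444594 = 0.0247

0.0247


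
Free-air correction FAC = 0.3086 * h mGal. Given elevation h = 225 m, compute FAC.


FAC = 0.3086 * h
= 0.3086 * 225
= 69.435 mGal

69.435


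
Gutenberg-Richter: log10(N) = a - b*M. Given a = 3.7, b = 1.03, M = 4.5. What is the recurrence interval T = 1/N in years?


log10(N) = 3.7 - 1.03*4.5 = -0.935
N = 10^-0.935 = 0.116145
T = 1/N = 1/0.116145 = 8.6099 years

8.6099


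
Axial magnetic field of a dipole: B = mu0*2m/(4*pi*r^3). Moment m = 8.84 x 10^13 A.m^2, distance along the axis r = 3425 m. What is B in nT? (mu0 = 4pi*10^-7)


m = 8.84 x 10^13 = 88400000000000 A.m^2
2m = 176800000000000 A.m^2
r^3 = 3425^3 = 40177390625
B = (4pi*10^-7) * 176800000000000 / (4*pi * 40177390625) * 1e9
= 222173432.46187 / 504883980911.63 * 1e9
= 440048.4881 nT

440048.4881


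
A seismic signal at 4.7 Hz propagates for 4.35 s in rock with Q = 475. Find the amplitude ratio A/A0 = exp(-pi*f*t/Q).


pi*f*t/Q = pi*4.7*4.35/475 = 0.135221
A/A0 = exp(-0.135221) = 0.873523

0.873523


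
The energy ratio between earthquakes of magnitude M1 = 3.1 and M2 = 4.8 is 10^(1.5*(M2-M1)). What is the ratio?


M2 - M1 = 4.8 - 3.1 = 1.7
1.5 * 1.7 = 2.55
ratio = 10^2.55 = 354.81

354.81


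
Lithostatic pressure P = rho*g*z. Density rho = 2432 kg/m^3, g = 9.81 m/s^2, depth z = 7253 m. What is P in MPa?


P = rho * g * z / 1e6
= 2432 * 9.81 * 7253 / 1e6
= 173041493.76 / 1e6
= 173.0415 MPa

173.0415


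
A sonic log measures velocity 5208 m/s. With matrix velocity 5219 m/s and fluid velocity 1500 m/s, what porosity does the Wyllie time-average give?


1/V - 1/Vm = 1/5208 - 1/5219 = 4e-07
1/Vf - 1/Vm = 1/1500 - 1/5219 = 0.00047506
phi = 4e-07 / 0.00047506 = 0.0009

9.000000e-04


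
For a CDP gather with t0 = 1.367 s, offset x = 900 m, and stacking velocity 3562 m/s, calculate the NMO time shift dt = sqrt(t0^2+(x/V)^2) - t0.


x/Vnmo = 900/3562 = 0.252667
(x/Vnmo)^2 = 0.063841
t0^2 = 1.868689
sqrt(1.868689 + 0.063841) = 1.390155
dt = 1.390155 - 1.367 = 0.023155

0.023155


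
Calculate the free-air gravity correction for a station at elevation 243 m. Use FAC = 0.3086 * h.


FAC = 0.3086 * h
= 0.3086 * 243
= 74.9898 mGal

74.9898


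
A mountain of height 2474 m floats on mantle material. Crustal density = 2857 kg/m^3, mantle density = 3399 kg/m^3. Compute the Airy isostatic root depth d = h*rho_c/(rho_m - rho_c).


rho_m - rho_c = 3399 - 2857 = 542
d = 2474 * 2857 / 542
= 7068218 / 542
= 13040.99 m

13040.99


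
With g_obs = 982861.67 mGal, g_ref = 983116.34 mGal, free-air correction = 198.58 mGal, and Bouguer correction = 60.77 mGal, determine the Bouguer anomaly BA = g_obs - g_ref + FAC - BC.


BA = g_obs - g_ref + FAC - BC
= 982861.67 - 983116.34 + 198.58 - 60.77
= -116.86 mGal

-116.86


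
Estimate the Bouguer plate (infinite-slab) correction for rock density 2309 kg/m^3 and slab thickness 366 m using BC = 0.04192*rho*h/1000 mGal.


BC = 0.04192 * rho * h / 1000
= 0.04192 * 2309 * 366 / 1000
= 35.4263 mGal

35.4263


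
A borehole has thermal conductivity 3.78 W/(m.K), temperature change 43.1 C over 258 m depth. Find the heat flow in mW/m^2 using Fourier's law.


q = k * dT / dz * 1000
= 3.78 * 43.1 / 258 * 1000
= 0.631465 * 1000
= 631.4651 mW/m^2

631.4651


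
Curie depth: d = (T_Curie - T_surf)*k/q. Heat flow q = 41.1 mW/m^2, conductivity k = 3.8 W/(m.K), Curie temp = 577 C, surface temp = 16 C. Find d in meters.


T_Curie - T_surf = 577 - 16 = 561 C
Convert q to W/m^2: 41.1 mW/m^2 = 0.0411 W/m^2
d = 561 * 3.8 / 0.0411 = 51868.61 m

51868.61


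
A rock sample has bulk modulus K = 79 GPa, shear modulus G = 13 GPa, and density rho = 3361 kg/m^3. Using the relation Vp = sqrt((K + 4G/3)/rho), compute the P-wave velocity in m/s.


First compute the effective modulus:
K + 4G/3 = 79e9 + 4*13e9/3 = 96333333333.33 Pa
Then divide by density:
96333333333.33 / 3361 = 28662104.5324 Pa/(kg/m^3)
Take the square root:
Vp = sqrt(28662104.5324) = 5353.7 m/s

5353.7


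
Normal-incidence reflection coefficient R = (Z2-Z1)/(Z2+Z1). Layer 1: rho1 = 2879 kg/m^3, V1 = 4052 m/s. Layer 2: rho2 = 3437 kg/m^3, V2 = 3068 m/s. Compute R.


Z1 = 2879 * 4052 = 11665708
Z2 = 3437 * 3068 = 10544716
R = (10544716 - 11665708) / (10544716 + 11665708) = -1120992 / 22210424 = -0.0505

-0.0505


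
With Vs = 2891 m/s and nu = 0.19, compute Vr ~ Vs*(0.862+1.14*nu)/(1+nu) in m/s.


Numerator factor = 0.862 + 1.14*0.19 = 1.0786
Denominator = 1 + 0.19 = 1.19
Vr = 2891 * 1.0786 / 1.19 = 2620.36 m/s

2620.36


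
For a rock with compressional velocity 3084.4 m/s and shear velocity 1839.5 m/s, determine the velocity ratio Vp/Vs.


Vp/Vs = 3084.4 / 1839.5
= 1.6768

1.6768


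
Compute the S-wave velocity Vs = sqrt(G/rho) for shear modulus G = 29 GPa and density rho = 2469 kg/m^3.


Convert G to Pa: G = 29e9 Pa
Compute G/rho = 29e9 / 2469 = 11745646.0105
Vs = sqrt(11745646.0105) = 3427.19 m/s

3427.19


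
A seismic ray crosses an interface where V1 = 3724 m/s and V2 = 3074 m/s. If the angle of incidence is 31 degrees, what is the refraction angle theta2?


sin(theta1) = sin(31 deg) = 0.515038
sin(theta2) = V2/V1 * sin(theta1) = 3074/3724 * 0.515038 = 0.425142
theta2 = arcsin(0.425142) = 25.1596 degrees

25.1596


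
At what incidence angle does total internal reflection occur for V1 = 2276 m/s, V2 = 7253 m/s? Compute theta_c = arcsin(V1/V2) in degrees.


V1/V2 = 2276/7253 = 0.313801
theta_c = arcsin(0.313801) = 18.2885 degrees

18.2885


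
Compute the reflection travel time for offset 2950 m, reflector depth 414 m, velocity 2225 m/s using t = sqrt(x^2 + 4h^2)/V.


x^2 + 4h^2 = 2950^2 + 4*414^2 = 8702500 + 685584 = 9388084
sqrt(9388084) = 3063.998
t = 3063.998 / 2225 = 1.3771 s

1.3771


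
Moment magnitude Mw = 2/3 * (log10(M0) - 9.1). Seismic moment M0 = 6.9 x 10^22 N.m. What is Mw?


log10(M0) = log10(6.9 x 10^22) = 22.8388
Mw = 2/3 * (22.8388 - 9.1)
= 2/3 * 13.7388
= 9.16

9.16


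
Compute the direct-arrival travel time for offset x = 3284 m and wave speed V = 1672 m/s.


t = x / V
= 3284 / 1672
= 1.9641 s

1.9641


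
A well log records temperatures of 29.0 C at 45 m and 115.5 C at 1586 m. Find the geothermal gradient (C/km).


dT = 115.5 - 29.0 = 86.5 C
dz = 1586 - 45 = 1541 m
gradient = dT/dz * 1000 = 86.5/1541 * 1000 = 56.1324 C/km

56.1324


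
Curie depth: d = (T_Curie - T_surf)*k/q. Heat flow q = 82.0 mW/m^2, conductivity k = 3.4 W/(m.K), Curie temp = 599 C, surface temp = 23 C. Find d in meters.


T_Curie - T_surf = 599 - 23 = 576 C
Convert q to W/m^2: 82.0 mW/m^2 = 0.082 W/m^2
d = 576 * 3.4 / 0.082 = 23882.93 m

23882.93


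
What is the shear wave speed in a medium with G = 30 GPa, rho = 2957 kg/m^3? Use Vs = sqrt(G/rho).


Convert G to Pa: G = 30e9 Pa
Compute G/rho = 30e9 / 2957 = 10145417.653
Vs = sqrt(10145417.653) = 3185.19 m/s

3185.19


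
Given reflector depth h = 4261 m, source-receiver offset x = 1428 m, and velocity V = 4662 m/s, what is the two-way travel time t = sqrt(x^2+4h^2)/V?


x^2 + 4h^2 = 1428^2 + 4*4261^2 = 2039184 + 72624484 = 74663668
sqrt(74663668) = 8640.8141
t = 8640.8141 / 4662 = 1.8535 s

1.8535


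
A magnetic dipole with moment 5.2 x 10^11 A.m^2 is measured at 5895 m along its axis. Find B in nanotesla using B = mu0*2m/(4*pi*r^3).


m = 5.2 x 10^11 = 520000000000 A.m^2
2m = 1040000000000 A.m^2
r^3 = 5895^3 = 204857292375
B = (4pi*10^-7) * 1040000000000 / (4*pi * 204857292375) * 1e9
= 1306902.543893 / 2574312659038.39 * 1e9
= 507.6705 nT

507.6705


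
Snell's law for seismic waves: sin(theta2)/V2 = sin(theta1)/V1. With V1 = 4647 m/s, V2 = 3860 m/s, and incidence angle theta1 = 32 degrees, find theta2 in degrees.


sin(theta1) = sin(32 deg) = 0.529919
sin(theta2) = V2/V1 * sin(theta1) = 3860/4647 * 0.529919 = 0.440174
theta2 = arcsin(0.440174) = 26.115 degrees

26.115


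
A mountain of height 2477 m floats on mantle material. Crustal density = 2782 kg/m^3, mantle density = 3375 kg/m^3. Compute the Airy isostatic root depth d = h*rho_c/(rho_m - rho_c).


rho_m - rho_c = 3375 - 2782 = 593
d = 2477 * 2782 / 593
= 6891014 / 593
= 11620.6 m

11620.6


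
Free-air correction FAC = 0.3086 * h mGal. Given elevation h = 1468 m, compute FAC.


FAC = 0.3086 * h
= 0.3086 * 1468
= 453.0248 mGal

453.0248


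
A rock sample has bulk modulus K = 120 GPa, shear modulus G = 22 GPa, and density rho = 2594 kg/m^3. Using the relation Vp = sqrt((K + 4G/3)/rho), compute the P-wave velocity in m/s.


First compute the effective modulus:
K + 4G/3 = 120e9 + 4*22e9/3 = 149333333333.33 Pa
Then divide by density:
149333333333.33 / 2594 = 57568748.3937 Pa/(kg/m^3)
Take the square root:
Vp = sqrt(57568748.3937) = 7587.41 m/s

7587.41


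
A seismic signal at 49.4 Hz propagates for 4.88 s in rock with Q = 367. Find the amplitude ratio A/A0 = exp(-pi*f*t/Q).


pi*f*t/Q = pi*49.4*4.88/367 = 2.063624
A/A0 = exp(-2.063624) = 0.126993

0.126993


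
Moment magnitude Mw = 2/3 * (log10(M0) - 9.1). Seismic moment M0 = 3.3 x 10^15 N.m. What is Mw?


log10(M0) = log10(3.3 x 10^15) = 15.5185
Mw = 2/3 * (15.5185 - 9.1)
= 2/3 * 6.4185
= 4.28

4.28


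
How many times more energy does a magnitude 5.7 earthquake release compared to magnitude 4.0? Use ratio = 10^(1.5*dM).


M2 - M1 = 5.7 - 4.0 = 1.7
1.5 * 1.7 = 2.55
ratio = 10^2.55 = 354.81

354.81


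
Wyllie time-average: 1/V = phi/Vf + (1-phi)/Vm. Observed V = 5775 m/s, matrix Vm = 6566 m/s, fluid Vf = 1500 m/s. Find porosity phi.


1/V - 1/Vm = 1/5775 - 1/6566 = 2.086e-05
1/Vf - 1/Vm = 1/1500 - 1/6566 = 0.00051437
phi = 2.086e-05 / 0.00051437 = 0.0406

0.0406


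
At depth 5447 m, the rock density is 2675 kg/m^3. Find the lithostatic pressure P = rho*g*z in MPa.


P = rho * g * z / 1e6
= 2675 * 9.81 * 5447 / 1e6
= 142938812.25 / 1e6
= 142.9388 MPa

142.9388


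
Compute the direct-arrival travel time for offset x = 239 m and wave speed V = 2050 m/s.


t = x / V
= 239 / 2050
= 0.1166 s

0.1166


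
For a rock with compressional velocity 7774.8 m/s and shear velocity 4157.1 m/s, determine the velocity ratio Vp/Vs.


Vp/Vs = 7774.8 / 4157.1
= 1.8702

1.8702


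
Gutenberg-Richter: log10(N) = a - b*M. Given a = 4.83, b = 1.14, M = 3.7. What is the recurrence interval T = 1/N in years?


log10(N) = 4.83 - 1.14*3.7 = 0.612
N = 10^0.612 = 4.092607
T = 1/N = 1/4.092607 = 0.2443 years

0.2443


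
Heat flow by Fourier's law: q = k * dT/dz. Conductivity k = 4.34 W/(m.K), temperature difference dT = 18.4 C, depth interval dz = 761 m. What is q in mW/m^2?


q = k * dT / dz * 1000
= 4.34 * 18.4 / 761 * 1000
= 0.104936 * 1000
= 104.9356 mW/m^2

104.9356


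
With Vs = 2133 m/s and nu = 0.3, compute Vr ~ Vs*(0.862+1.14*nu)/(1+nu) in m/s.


Numerator factor = 0.862 + 1.14*0.3 = 1.204
Denominator = 1 + 0.3 = 1.3
Vr = 2133 * 1.204 / 1.3 = 1975.49 m/s

1975.49


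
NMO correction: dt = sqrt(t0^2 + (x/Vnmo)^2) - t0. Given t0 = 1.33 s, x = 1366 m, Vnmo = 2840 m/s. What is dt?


x/Vnmo = 1366/2840 = 0.480986
(x/Vnmo)^2 = 0.231347
t0^2 = 1.7689
sqrt(1.7689 + 0.231347) = 1.414301
dt = 1.414301 - 1.33 = 0.084301

0.084301


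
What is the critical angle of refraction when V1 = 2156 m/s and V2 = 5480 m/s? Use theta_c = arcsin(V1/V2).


V1/V2 = 2156/5480 = 0.393431
theta_c = arcsin(0.393431) = 23.1681 degrees

23.1681


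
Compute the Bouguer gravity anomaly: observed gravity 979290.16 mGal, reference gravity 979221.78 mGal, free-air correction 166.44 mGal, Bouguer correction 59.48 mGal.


BA = g_obs - g_ref + FAC - BC
= 979290.16 - 979221.78 + 166.44 - 59.48
= 175.34 mGal

175.34


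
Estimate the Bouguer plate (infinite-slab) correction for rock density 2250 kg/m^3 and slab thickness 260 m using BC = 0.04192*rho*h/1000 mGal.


BC = 0.04192 * rho * h / 1000
= 0.04192 * 2250 * 260 / 1000
= 24.5232 mGal

24.5232


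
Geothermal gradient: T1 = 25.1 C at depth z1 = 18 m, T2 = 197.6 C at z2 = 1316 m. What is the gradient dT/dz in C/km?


dT = 197.6 - 25.1 = 172.5 C
dz = 1316 - 18 = 1298 m
gradient = dT/dz * 1000 = 172.5/1298 * 1000 = 132.8968 C/km

132.8968


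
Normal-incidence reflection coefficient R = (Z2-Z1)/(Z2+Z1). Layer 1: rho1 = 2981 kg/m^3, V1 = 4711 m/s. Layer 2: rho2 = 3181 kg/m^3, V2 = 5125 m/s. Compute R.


Z1 = 2981 * 4711 = 14043491
Z2 = 3181 * 5125 = 16302625
R = (16302625 - 14043491) / (16302625 + 14043491) = 2259134 / 30346116 = 0.0744

0.0744


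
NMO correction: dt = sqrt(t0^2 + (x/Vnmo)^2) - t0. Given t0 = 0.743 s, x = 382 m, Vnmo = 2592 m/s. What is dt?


x/Vnmo = 382/2592 = 0.147377
(x/Vnmo)^2 = 0.02172
t0^2 = 0.552049
sqrt(0.552049 + 0.02172) = 0.757475
dt = 0.757475 - 0.743 = 0.014475

0.014475


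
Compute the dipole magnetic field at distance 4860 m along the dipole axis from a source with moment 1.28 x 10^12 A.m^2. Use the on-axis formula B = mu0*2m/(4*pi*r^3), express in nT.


m = 1.28 x 10^12 = 1280000000000 A.m^2
2m = 2560000000000 A.m^2
r^3 = 4860^3 = 114791256000
B = (4pi*10^-7) * 2560000000000 / (4*pi * 114791256000) * 1e9
= 3216990.877276 / 1442509466183.78 * 1e9
= 2230.135 nT

2230.135


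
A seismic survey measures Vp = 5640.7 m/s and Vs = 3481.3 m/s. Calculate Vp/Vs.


Vp/Vs = 5640.7 / 3481.3
= 1.6203

1.6203


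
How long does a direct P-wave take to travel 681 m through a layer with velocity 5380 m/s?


t = x / V
= 681 / 5380
= 0.1266 s

0.1266


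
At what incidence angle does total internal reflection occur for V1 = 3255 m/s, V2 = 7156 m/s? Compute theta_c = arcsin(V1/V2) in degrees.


V1/V2 = 3255/7156 = 0.454863
theta_c = arcsin(0.454863) = 27.0561 degrees

27.0561


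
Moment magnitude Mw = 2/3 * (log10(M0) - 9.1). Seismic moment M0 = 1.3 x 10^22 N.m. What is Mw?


log10(M0) = log10(1.3 x 10^22) = 22.1139
Mw = 2/3 * (22.1139 - 9.1)
= 2/3 * 13.0139
= 8.68

8.68


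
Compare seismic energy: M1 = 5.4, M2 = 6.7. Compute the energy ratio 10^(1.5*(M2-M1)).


M2 - M1 = 6.7 - 5.4 = 1.3
1.5 * 1.3 = 1.95
ratio = 10^1.95 = 89.13

89.13


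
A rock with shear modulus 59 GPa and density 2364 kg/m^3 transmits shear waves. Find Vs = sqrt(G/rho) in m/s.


Convert G to Pa: G = 59e9 Pa
Compute G/rho = 59e9 / 2364 = 24957698.8156
Vs = sqrt(24957698.8156) = 4995.77 m/s

4995.77


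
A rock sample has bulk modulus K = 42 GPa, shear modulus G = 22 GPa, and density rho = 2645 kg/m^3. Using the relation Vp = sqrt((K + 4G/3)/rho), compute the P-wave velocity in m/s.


First compute the effective modulus:
K + 4G/3 = 42e9 + 4*22e9/3 = 71333333333.33 Pa
Then divide by density:
71333333333.33 / 2645 = 26969124.1336 Pa/(kg/m^3)
Take the square root:
Vp = sqrt(26969124.1336) = 5193.18 m/s

5193.18


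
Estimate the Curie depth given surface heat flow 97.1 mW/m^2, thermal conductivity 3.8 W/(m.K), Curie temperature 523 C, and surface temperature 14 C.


T_Curie - T_surf = 523 - 14 = 509 C
Convert q to W/m^2: 97.1 mW/m^2 = 0.0971 W/m^2
d = 509 * 3.8 / 0.0971 = 19919.67 m

19919.67


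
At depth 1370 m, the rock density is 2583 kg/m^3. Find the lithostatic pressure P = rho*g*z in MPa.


P = rho * g * z / 1e6
= 2583 * 9.81 * 1370 / 1e6
= 34714745.1 / 1e6
= 34.7147 MPa

34.7147


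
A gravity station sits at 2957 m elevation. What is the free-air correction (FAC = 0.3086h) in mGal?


FAC = 0.3086 * h
= 0.3086 * 2957
= 912.5302 mGal

912.5302


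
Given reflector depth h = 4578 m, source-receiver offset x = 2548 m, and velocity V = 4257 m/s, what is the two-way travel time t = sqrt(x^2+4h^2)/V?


x^2 + 4h^2 = 2548^2 + 4*4578^2 = 6492304 + 83832336 = 90324640
sqrt(90324640) = 9503.9276
t = 9503.9276 / 4257 = 2.2325 s

2.2325


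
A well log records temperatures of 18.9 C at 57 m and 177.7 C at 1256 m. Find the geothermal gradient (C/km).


dT = 177.7 - 18.9 = 158.8 C
dz = 1256 - 57 = 1199 m
gradient = dT/dz * 1000 = 158.8/1199 * 1000 = 132.4437 C/km

132.4437


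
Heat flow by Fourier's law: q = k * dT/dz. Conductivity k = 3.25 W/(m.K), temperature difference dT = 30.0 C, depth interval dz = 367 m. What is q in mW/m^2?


q = k * dT / dz * 1000
= 3.25 * 30.0 / 367 * 1000
= 0.265668 * 1000
= 265.6676 mW/m^2

265.6676


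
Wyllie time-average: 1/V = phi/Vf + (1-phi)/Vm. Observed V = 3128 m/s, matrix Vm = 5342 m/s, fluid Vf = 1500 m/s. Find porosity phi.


1/V - 1/Vm = 1/3128 - 1/5342 = 0.0001325
1/Vf - 1/Vm = 1/1500 - 1/5342 = 0.00047947
phi = 0.0001325 / 0.00047947 = 0.2763

0.2763


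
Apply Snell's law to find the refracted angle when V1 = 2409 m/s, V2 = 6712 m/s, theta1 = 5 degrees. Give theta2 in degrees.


sin(theta1) = sin(5 deg) = 0.087156
sin(theta2) = V2/V1 * sin(theta1) = 6712/2409 * 0.087156 = 0.242835
theta2 = arcsin(0.242835) = 14.0539 degrees

14.0539


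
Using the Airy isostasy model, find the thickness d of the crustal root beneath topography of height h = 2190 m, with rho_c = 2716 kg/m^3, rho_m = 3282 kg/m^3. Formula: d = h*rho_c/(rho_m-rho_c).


rho_m - rho_c = 3282 - 2716 = 566
d = 2190 * 2716 / 566
= 5948040 / 566
= 10508.9 m

10508.9


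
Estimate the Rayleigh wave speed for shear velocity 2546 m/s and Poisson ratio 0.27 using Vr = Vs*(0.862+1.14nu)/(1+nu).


Numerator factor = 0.862 + 1.14*0.27 = 1.1698
Denominator = 1 + 0.27 = 1.27
Vr = 2546 * 1.1698 / 1.27 = 2345.13 m/s

2345.13


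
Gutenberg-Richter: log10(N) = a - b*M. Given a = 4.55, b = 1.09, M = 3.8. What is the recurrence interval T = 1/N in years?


log10(N) = 4.55 - 1.09*3.8 = 0.408
N = 10^0.408 = 2.558586
T = 1/N = 1/2.558586 = 0.3908 years

0.3908


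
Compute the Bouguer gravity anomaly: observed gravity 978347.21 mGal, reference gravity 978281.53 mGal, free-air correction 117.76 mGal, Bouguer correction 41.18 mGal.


BA = g_obs - g_ref + FAC - BC
= 978347.21 - 978281.53 + 117.76 - 41.18
= 142.26 mGal

142.26


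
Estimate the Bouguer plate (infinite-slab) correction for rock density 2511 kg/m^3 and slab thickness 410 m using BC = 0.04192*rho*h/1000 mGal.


BC = 0.04192 * rho * h / 1000
= 0.04192 * 2511 * 410 / 1000
= 43.1571 mGal

43.1571


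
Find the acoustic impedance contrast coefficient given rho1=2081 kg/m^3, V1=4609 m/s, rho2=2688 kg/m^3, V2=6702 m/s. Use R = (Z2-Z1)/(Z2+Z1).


Z1 = 2081 * 4609 = 9591329
Z2 = 2688 * 6702 = 18014976
R = (18014976 - 9591329) / (18014976 + 9591329) = 8423647 / 27606305 = 0.3051

0.3051


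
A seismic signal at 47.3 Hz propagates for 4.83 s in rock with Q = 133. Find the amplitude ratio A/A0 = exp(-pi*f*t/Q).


pi*f*t/Q = pi*47.3*4.83/133 = 5.396429
A/A0 = exp(-5.396429) = 0.004533

0.004533


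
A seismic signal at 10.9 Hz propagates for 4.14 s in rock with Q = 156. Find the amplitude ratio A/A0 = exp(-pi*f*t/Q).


pi*f*t/Q = pi*10.9*4.14/156 = 0.908766
A/A0 = exp(-0.908766) = 0.403021

0.403021


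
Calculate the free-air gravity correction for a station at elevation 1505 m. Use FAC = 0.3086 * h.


FAC = 0.3086 * h
= 0.3086 * 1505
= 464.443 mGal

464.443


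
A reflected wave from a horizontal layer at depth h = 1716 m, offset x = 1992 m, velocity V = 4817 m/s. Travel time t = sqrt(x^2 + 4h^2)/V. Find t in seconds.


x^2 + 4h^2 = 1992^2 + 4*1716^2 = 3968064 + 11778624 = 15746688
sqrt(15746688) = 3968.2097
t = 3968.2097 / 4817 = 0.8238 s

0.8238


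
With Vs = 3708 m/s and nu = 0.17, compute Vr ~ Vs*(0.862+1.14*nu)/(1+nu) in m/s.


Numerator factor = 0.862 + 1.14*0.17 = 1.0558
Denominator = 1 + 0.17 = 1.17
Vr = 3708 * 1.0558 / 1.17 = 3346.07 m/s

3346.07


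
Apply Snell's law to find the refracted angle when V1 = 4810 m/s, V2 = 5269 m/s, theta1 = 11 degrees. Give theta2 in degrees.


sin(theta1) = sin(11 deg) = 0.190809
sin(theta2) = V2/V1 * sin(theta1) = 5269/4810 * 0.190809 = 0.209017
theta2 = arcsin(0.209017) = 12.0648 degrees

12.0648


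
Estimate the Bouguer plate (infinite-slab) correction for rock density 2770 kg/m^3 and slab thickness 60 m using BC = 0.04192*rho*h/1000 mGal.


BC = 0.04192 * rho * h / 1000
= 0.04192 * 2770 * 60 / 1000
= 6.9671 mGal

6.9671


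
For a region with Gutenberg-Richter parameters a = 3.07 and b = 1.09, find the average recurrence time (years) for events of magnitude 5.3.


log10(N) = 3.07 - 1.09*5.3 = -2.707
N = 10^-2.707 = 0.001963
T = 1/N = 1/0.001963 = 509.3309 years

509.3309


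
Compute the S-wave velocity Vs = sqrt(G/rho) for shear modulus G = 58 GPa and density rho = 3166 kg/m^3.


Convert G to Pa: G = 58e9 Pa
Compute G/rho = 58e9 / 3166 = 18319646.2413
Vs = sqrt(18319646.2413) = 4280.15 m/s

4280.15


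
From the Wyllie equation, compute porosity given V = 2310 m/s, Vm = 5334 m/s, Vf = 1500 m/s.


1/V - 1/Vm = 1/2310 - 1/5334 = 0.00024542
1/Vf - 1/Vm = 1/1500 - 1/5334 = 0.00047919
phi = 0.00024542 / 0.00047919 = 0.5122

0.5122


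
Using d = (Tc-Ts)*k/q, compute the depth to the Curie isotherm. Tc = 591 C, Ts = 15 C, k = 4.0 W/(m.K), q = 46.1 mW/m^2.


T_Curie - T_surf = 591 - 15 = 576 C
Convert q to W/m^2: 46.1 mW/m^2 = 0.0461 W/m^2
d = 576 * 4.0 / 0.0461 = 49978.31 m

49978.31


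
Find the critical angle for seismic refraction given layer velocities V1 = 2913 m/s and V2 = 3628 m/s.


V1/V2 = 2913/3628 = 0.802922
theta_c = arcsin(0.802922) = 53.41 degrees

53.41


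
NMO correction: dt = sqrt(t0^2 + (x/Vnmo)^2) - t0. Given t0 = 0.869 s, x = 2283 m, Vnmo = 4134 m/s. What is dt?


x/Vnmo = 2283/4134 = 0.55225
(x/Vnmo)^2 = 0.30498
t0^2 = 0.755161
sqrt(0.755161 + 0.30498) = 1.029631
dt = 1.029631 - 0.869 = 0.160631

0.160631


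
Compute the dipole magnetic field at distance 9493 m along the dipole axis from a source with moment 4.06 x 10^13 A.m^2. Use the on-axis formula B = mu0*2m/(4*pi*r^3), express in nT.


m = 4.06 x 10^13 = 40600000000000 A.m^2
2m = 81200000000000 A.m^2
r^3 = 9493^3 = 855481146157
B = (4pi*10^-7) * 81200000000000 / (4*pi * 855481146157) * 1e9
= 102038929.388596 / 10750293136205.63 * 1e9
= 9491.7346 nT

9491.7346


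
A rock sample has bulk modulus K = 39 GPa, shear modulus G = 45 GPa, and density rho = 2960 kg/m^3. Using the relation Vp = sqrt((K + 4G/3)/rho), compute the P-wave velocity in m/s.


First compute the effective modulus:
K + 4G/3 = 39e9 + 4*45e9/3 = 99000000000.0 Pa
Then divide by density:
99000000000.0 / 2960 = 33445945.9459 Pa/(kg/m^3)
Take the square root:
Vp = sqrt(33445945.9459) = 5783.25 m/s

5783.25


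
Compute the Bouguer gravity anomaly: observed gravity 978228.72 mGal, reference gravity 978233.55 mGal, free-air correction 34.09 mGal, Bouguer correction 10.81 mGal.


BA = g_obs - g_ref + FAC - BC
= 978228.72 - 978233.55 + 34.09 - 10.81
= 18.45 mGal

18.45


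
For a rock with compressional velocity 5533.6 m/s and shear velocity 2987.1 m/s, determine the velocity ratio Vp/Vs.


Vp/Vs = 5533.6 / 2987.1
= 1.8525

1.8525


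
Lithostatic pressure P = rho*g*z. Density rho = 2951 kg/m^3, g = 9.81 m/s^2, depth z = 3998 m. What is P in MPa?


P = rho * g * z / 1e6
= 2951 * 9.81 * 3998 / 1e6
= 115739341.38 / 1e6
= 115.7393 MPa

115.7393


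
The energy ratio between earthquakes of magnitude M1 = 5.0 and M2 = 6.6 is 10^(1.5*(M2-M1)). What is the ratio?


M2 - M1 = 6.6 - 5.0 = 1.6
1.5 * 1.6 = 2.4
ratio = 10^2.4 = 251.19

251.19


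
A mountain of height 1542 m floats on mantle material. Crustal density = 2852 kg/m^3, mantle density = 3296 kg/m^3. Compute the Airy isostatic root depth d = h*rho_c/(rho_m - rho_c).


rho_m - rho_c = 3296 - 2852 = 444
d = 1542 * 2852 / 444
= 4397784 / 444
= 9904.92 m

9904.92


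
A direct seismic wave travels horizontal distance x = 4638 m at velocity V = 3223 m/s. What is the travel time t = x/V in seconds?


t = x / V
= 4638 / 3223
= 1.439 s

1.439


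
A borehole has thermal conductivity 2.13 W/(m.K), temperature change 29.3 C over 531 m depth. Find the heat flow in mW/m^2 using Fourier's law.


q = k * dT / dz * 1000
= 2.13 * 29.3 / 531 * 1000
= 0.117531 * 1000
= 117.5311 mW/m^2

117.5311


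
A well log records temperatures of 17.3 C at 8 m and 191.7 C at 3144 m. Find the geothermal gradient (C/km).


dT = 191.7 - 17.3 = 174.4 C
dz = 3144 - 8 = 3136 m
gradient = dT/dz * 1000 = 174.4/3136 * 1000 = 55.6122 C/km

55.6122


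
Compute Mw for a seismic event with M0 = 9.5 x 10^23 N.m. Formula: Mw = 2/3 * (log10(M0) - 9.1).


log10(M0) = log10(9.5 x 10^23) = 23.9777
Mw = 2/3 * (23.9777 - 9.1)
= 2/3 * 14.8777
= 9.92

9.92


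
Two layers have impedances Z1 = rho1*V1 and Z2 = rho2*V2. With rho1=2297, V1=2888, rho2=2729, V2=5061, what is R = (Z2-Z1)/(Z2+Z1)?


Z1 = 2297 * 2888 = 6633736
Z2 = 2729 * 5061 = 13811469
R = (13811469 - 6633736) / (13811469 + 6633736) = 7177733 / 20445205 = 0.3511

0.3511


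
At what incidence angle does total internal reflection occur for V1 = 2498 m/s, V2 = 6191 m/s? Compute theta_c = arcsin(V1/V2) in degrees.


V1/V2 = 2498/6191 = 0.403489
theta_c = arcsin(0.403489) = 23.7965 degrees

23.7965


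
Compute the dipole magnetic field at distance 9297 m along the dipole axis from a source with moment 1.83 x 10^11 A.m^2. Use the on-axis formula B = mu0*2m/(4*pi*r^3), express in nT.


m = 1.83 x 10^11 = 183000000000 A.m^2
2m = 366000000000 A.m^2
r^3 = 9297^3 = 803578841073
B = (4pi*10^-7) * 366000000000 / (4*pi * 803578841073) * 1e9
= 459929.164486 / 10098069534780.55 * 1e9
= 45.5462 nT

45.5462


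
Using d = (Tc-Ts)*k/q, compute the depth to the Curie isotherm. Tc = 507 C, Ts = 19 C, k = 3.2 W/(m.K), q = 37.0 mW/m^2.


T_Curie - T_surf = 507 - 19 = 488 C
Convert q to W/m^2: 37.0 mW/m^2 = 0.037 W/m^2
d = 488 * 3.2 / 0.037 = 42205.41 m

42205.41


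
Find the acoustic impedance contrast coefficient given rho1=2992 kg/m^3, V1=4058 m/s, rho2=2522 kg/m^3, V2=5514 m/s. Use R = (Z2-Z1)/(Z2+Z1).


Z1 = 2992 * 4058 = 12141536
Z2 = 2522 * 5514 = 13906308
R = (13906308 - 12141536) / (13906308 + 12141536) = 1764772 / 26047844 = 0.0678

0.0678


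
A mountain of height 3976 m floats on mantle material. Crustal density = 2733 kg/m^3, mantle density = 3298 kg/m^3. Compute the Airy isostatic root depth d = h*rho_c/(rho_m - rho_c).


rho_m - rho_c = 3298 - 2733 = 565
d = 3976 * 2733 / 565
= 10866408 / 565
= 19232.58 m

19232.58


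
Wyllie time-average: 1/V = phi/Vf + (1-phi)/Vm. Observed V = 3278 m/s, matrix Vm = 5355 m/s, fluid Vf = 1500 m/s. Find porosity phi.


1/V - 1/Vm = 1/3278 - 1/5355 = 0.00011832
1/Vf - 1/Vm = 1/1500 - 1/5355 = 0.00047993
phi = 0.00011832 / 0.00047993 = 0.2465

0.2465


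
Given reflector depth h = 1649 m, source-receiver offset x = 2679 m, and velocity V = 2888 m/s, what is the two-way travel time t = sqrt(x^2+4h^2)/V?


x^2 + 4h^2 = 2679^2 + 4*1649^2 = 7177041 + 10876804 = 18053845
sqrt(18053845) = 4248.9816
t = 4248.9816 / 2888 = 1.4713 s

1.4713


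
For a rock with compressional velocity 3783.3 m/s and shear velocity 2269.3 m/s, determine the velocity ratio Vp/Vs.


Vp/Vs = 3783.3 / 2269.3
= 1.6672

1.6672


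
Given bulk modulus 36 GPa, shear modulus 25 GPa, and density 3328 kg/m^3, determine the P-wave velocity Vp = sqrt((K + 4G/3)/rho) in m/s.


First compute the effective modulus:
K + 4G/3 = 36e9 + 4*25e9/3 = 69333333333.33 Pa
Then divide by density:
69333333333.33 / 3328 = 20833333.3333 Pa/(kg/m^3)
Take the square root:
Vp = sqrt(20833333.3333) = 4564.35 m/s

4564.35


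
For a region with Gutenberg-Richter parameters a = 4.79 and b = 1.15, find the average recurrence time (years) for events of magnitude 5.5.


log10(N) = 4.79 - 1.15*5.5 = -1.535
N = 10^-1.535 = 0.029174
T = 1/N = 1/0.029174 = 34.2768 years

34.2768


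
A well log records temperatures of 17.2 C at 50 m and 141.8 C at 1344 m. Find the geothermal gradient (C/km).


dT = 141.8 - 17.2 = 124.6 C
dz = 1344 - 50 = 1294 m
gradient = dT/dz * 1000 = 124.6/1294 * 1000 = 96.2906 C/km

96.2906


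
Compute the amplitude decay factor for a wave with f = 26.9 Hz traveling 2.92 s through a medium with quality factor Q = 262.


pi*f*t/Q = pi*26.9*2.92/262 = 0.941854
A/A0 = exp(-0.941854) = 0.389904

0.389904


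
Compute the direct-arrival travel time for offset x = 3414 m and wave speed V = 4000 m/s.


t = x / V
= 3414 / 4000
= 0.8535 s

0.8535


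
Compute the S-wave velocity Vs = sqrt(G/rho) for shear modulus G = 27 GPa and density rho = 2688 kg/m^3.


Convert G to Pa: G = 27e9 Pa
Compute G/rho = 27e9 / 2688 = 10044642.8571
Vs = sqrt(10044642.8571) = 3169.33 m/s

3169.33


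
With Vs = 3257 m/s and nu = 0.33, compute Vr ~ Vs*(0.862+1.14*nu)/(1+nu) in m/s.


Numerator factor = 0.862 + 1.14*0.33 = 1.2382
Denominator = 1 + 0.33 = 1.33
Vr = 3257 * 1.2382 / 1.33 = 3032.19 m/s

3032.19


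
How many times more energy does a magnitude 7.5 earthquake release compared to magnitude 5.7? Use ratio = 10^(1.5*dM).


M2 - M1 = 7.5 - 5.7 = 1.8
1.5 * 1.8 = 2.7
ratio = 10^2.7 = 501.19

501.19


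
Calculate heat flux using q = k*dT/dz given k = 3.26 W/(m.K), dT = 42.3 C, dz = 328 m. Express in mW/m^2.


q = k * dT / dz * 1000
= 3.26 * 42.3 / 328 * 1000
= 0.420421 * 1000
= 420.4207 mW/m^2

420.4207
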